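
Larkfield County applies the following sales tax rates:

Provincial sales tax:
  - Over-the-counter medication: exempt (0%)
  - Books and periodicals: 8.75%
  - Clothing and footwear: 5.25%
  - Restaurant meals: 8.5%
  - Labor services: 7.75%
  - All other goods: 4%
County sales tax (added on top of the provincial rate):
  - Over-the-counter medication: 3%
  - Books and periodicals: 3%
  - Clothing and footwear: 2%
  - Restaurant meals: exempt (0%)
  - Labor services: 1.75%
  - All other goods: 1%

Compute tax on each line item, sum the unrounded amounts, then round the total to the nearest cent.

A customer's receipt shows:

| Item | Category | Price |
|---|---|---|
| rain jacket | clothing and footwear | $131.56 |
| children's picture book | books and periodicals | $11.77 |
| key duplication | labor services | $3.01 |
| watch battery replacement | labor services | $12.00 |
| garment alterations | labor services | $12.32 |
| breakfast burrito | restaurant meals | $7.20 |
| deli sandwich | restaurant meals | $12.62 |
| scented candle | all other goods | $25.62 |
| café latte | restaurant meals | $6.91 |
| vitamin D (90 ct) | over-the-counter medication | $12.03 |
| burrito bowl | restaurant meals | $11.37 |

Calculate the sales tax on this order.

$18.40

Rain jacket $131.56: clothing and footwear → 5.25% + 2% county = 7.25% → $9.5381
Children's picture book $11.77: books and periodicals → 8.75% + 3% county = 11.75% → $1.382975
Key duplication $3.01: labor services → 7.75% + 1.75% county = 9.5% → $0.28595
Watch battery replacement $12.00: labor services → 7.75% + 1.75% county = 9.5% → $1.14
Garment alterations $12.32: labor services → 7.75% + 1.75% county = 9.5% → $1.1704
Breakfast burrito $7.20: restaurant meals → 8.5% + 0% county = 8.5% → $0.612
Deli sandwich $12.62: restaurant meals → 8.5% + 0% county = 8.5% → $1.0727
Scented candle $25.62: all other goods → 4% + 1% county = 5% → $1.281
Café latte $6.91: restaurant meals → 8.5% + 0% county = 8.5% → $0.58735
Vitamin D (90 ct) $12.03: over-the-counter medication → 0% + 3% county = 3% → $0.3609
Burrito bowl $11.37: restaurant meals → 8.5% + 0% county = 8.5% → $0.96645
Unrounded tax sum = $18.397825 → $18.40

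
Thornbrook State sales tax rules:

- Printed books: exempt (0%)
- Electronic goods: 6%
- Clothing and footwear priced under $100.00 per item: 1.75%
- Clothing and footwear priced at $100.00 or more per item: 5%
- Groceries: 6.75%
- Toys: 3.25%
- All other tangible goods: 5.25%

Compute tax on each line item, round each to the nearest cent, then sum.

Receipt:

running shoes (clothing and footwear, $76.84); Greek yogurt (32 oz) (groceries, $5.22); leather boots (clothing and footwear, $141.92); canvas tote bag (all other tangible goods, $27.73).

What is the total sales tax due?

Running shoes $76.84: clothing and footwear, under $100.00 → 1.75% → $1.34
Greek yogurt (32 oz) $5.22: groceries → 6.75% → $0.35
Leather boots $141.92: clothing and footwear, $100.00 or more → 5% → $7.10
Canvas tote bag $27.73: all other tangible goods → 5.25% → $1.46
Total tax = $1.34 + $0.35 + $7.10 + $1.46 = $10.25

$10.25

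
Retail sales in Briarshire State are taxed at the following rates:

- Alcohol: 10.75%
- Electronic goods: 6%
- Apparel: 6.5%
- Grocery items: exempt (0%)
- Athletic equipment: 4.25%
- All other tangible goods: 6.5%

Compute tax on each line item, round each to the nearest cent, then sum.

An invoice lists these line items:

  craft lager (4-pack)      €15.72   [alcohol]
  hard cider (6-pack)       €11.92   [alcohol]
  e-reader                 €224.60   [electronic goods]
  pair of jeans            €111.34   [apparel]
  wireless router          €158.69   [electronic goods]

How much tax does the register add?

€33.21

Craft lager (4-pack) €15.72: alcohol → 10.75% → €1.69
Hard cider (6-pack) €11.92: alcohol → 10.75% → €1.28
E-reader €224.60: electronic goods → 6% → €13.48
Pair of jeans €111.34: apparel → 6.5% → €7.24
Wireless router €158.69: electronic goods → 6% → €9.52
Total tax = €1.69 + €1.28 + €13.48 + €7.24 + €9.52 = €33.21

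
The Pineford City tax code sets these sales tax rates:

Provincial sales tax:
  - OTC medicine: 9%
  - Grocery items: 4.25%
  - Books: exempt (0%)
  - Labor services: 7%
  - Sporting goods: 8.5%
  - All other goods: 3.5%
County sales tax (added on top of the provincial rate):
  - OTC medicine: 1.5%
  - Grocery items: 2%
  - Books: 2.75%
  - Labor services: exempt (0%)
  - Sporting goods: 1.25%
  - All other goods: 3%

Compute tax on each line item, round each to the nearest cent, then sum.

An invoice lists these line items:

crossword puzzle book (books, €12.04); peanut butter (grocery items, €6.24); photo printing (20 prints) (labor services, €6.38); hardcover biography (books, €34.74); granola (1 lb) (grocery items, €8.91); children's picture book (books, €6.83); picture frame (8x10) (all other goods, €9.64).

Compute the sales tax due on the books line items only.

€1.48

Crossword puzzle book €12.04: books → 0% + 2.75% county = 2.75% → €0.33
Hardcover biography €34.74: books → 0% + 2.75% county = 2.75% → €0.96
Children's picture book €6.83: books → 0% + 2.75% county = 2.75% → €0.19
Tax on books = €0.33 + €0.96 + €0.19 = €1.48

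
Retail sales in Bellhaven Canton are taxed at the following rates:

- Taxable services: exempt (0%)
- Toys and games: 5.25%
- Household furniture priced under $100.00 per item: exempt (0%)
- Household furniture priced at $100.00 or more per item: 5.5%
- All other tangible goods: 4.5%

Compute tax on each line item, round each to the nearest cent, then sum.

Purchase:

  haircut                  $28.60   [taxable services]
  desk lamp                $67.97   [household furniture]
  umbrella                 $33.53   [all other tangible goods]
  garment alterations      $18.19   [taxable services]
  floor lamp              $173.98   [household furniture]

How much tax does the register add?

Haircut $28.60: taxable services → 0% → $0.00
Desk lamp $67.97: household furniture, under $100.00 → 0% → $0.00
Umbrella $33.53: all other tangible goods → 4.5% → $1.51
Garment alterations $18.19: taxable services → 0% → $0.00
Floor lamp $173.98: household furniture, $100.00 or more → 5.5% → $9.57
Total tax = $1.51 + $9.57 = $11.08

$11.08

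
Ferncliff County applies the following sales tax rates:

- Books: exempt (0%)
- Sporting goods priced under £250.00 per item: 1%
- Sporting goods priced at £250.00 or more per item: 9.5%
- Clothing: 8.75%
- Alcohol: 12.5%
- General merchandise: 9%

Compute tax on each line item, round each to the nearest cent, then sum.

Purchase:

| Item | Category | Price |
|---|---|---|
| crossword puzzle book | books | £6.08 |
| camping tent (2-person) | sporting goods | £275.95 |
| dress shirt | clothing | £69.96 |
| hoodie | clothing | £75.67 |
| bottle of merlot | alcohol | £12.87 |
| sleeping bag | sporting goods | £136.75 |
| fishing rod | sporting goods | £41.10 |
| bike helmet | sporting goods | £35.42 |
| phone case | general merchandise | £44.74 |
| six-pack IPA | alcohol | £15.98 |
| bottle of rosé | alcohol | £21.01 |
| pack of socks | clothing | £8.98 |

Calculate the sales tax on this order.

Crossword puzzle book £6.08: books → 0% → £0.00
Camping tent (2-person) £275.95: sporting goods, £250.00 or more → 9.5% → £26.22
Dress shirt £69.96: clothing → 8.75% → £6.12
Hoodie £75.67: clothing → 8.75% → £6.62
Bottle of merlot £12.87: alcohol → 12.5% → £1.61
Sleeping bag £136.75: sporting goods, under £250.00 → 1% → £1.37
Fishing rod £41.10: sporting goods, under £250.00 → 1% → £0.41
Bike helmet £35.42: sporting goods, under £250.00 → 1% → £0.35
Phone case £44.74: general merchandise → 9% → £4.03
Six-pack IPA £15.98: alcohol → 12.5% → £2.00
Bottle of rosé £21.01: alcohol → 12.5% → £2.63
Pack of socks £8.98: clothing → 8.75% → £0.79
Total tax = £26.22 + £6.12 + £6.62 + £1.61 + £1.37 + £0.41 + £0.35 + £4.03 + £2.00 + £2.63 + £0.79 = £52.15

£52.15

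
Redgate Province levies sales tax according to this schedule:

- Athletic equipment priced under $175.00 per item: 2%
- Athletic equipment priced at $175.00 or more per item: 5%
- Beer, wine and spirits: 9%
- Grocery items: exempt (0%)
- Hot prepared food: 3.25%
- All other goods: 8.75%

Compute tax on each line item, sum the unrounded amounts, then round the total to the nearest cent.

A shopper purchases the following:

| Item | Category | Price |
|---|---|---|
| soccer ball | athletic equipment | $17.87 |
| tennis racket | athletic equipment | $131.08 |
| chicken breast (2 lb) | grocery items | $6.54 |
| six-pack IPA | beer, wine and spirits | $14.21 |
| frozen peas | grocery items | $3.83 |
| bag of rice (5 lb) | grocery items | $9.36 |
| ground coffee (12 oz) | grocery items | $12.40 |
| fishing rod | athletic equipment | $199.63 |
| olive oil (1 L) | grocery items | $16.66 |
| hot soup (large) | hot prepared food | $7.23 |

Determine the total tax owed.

Soccer ball $17.87: athletic equipment, under $175.00 → 2% → $0.3574
Tennis racket $131.08: athletic equipment, under $175.00 → 2% → $2.6216
Chicken breast (2 lb) $6.54: grocery items → 0% → $0.00
Six-pack IPA $14.21: beer, wine and spirits → 9% → $1.2789
Frozen peas $3.83: grocery items → 0% → $0.00
Bag of rice (5 lb) $9.36: grocery items → 0% → $0.00
Ground coffee (12 oz) $12.40: grocery items → 0% → $0.00
Fishing rod $199.63: athletic equipment, $175.00 or more → 5% → $9.9815
Olive oil (1 L) $16.66: grocery items → 0% → $0.00
Hot soup (large) $7.23: hot prepared food → 3.25% → $0.234975
Unrounded tax sum = $14.474375 → $14.47

$14.47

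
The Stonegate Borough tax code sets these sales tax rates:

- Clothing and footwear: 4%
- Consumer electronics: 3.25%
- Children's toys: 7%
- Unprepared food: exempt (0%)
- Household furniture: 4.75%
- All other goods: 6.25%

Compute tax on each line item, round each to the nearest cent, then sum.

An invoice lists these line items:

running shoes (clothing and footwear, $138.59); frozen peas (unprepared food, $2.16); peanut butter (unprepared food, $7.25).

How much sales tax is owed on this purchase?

Running shoes $138.59: clothing and footwear → 4% → $5.54
Frozen peas $2.16: unprepared food → 0% → $0.00
Peanut butter $7.25: unprepared food → 0% → $0.00
Total tax = $5.54

$5.54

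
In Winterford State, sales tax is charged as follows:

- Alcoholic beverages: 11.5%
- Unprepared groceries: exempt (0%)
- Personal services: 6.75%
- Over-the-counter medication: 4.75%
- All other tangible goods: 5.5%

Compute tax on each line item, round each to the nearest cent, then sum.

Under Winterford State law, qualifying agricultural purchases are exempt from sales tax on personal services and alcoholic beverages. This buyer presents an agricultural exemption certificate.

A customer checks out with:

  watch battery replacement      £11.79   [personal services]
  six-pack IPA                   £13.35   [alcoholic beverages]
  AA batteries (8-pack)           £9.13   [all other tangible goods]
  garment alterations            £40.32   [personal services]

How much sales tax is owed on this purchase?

Watch battery replacement £11.79: personal services, buyer-exempt → 0% → £0.00
Six-pack IPA £13.35: alcoholic beverages, buyer-exempt → 0% → £0.00
AA batteries (8-pack) £9.13: all other tangible goods → 5.5% → £0.50
Garment alterations £40.32: personal services, buyer-exempt → 0% → £0.00
Total tax = £0.50

£0.50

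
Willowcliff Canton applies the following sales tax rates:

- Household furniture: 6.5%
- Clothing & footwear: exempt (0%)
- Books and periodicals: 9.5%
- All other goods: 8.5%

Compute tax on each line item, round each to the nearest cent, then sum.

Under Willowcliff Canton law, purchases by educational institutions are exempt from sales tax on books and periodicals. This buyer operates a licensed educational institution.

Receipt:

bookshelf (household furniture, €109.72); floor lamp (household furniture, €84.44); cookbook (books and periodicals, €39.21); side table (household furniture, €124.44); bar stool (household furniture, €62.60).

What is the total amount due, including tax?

Bookshelf €109.72: household furniture → 6.5% → €7.13
Floor lamp €84.44: household furniture → 6.5% → €5.49
Cookbook €39.21: books and periodicals, buyer-exempt → 0% → €0.00
Side table €124.44: household furniture → 6.5% → €8.09
Bar stool €62.60: household furniture → 6.5% → €4.07
Subtotal = €420.41; tax = €24.78; total due = €445.19

€445.19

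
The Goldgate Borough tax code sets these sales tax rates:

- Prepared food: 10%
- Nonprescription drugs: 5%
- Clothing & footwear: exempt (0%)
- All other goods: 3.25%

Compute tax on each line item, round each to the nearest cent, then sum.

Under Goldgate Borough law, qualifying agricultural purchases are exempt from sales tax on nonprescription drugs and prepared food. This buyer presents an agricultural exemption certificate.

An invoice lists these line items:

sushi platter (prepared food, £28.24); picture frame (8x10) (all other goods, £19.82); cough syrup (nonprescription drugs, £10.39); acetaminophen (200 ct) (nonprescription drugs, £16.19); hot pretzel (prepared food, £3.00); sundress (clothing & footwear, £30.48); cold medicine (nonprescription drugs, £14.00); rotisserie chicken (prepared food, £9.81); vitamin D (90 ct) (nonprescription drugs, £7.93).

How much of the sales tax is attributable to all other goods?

£0.64

Picture frame (8x10) £19.82: all other goods → 3.25% → £0.64
Tax on all other goods = £0.64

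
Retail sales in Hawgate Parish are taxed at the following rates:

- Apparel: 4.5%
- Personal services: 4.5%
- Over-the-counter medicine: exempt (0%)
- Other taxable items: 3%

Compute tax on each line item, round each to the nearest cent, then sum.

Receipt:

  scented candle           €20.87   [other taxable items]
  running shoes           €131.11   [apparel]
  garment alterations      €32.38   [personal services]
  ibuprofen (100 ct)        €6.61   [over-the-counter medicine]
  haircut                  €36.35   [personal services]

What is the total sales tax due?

€9.63

Scented candle €20.87: other taxable items → 3% → €0.63
Running shoes €131.11: apparel → 4.5% → €5.90
Garment alterations €32.38: personal services → 4.5% → €1.46
Ibuprofen (100 ct) €6.61: over-the-counter medicine → 0% → €0.00
Haircut €36.35: personal services → 4.5% → €1.64
Total tax = €0.63 + €5.90 + €1.46 + €1.64 = €9.63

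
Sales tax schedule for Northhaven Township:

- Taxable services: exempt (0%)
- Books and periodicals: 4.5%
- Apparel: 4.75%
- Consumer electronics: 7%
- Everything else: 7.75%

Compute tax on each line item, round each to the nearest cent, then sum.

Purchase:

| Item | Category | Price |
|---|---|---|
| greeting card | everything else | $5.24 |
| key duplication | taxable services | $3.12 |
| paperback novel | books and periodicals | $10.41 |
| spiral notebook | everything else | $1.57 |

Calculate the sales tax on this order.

Greeting card $5.24: everything else → 7.75% → $0.41
Key duplication $3.12: taxable services → 0% → $0.00
Paperback novel $10.41: books and periodicals → 4.5% → $0.47
Spiral notebook $1.57: everything else → 7.75% → $0.12
Total tax = $0.41 + $0.47 + $0.12 = $1.00

$1.00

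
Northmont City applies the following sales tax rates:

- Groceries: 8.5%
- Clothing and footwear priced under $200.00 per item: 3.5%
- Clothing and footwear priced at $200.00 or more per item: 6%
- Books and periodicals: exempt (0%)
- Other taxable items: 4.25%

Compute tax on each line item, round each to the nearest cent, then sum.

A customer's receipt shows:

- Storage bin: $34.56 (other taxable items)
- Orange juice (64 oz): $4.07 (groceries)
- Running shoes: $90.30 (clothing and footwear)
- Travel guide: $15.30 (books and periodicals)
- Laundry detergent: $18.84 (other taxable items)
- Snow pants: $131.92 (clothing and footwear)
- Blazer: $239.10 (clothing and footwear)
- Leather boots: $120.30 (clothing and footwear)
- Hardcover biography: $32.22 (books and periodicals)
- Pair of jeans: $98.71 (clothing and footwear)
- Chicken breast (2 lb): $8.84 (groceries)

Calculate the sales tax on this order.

$33.16

Storage bin $34.56: other taxable items → 4.25% → $1.47
Orange juice (64 oz) $4.07: groceries → 8.5% → $0.35
Running shoes $90.30: clothing and footwear, under $200.00 → 3.5% → $3.16
Travel guide $15.30: books and periodicals → 0% → $0.00
Laundry detergent $18.84: other taxable items → 4.25% → $0.80
Snow pants $131.92: clothing and footwear, under $200.00 → 3.5% → $4.62
Blazer $239.10: clothing and footwear, $200.00 or more → 6% → $14.35
Leather boots $120.30: clothing and footwear, under $200.00 → 3.5% → $4.21
Hardcover biography $32.22: books and periodicals → 0% → $0.00
Pair of jeans $98.71: clothing and footwear, under $200.00 → 3.5% → $3.45
Chicken breast (2 lb) $8.84: groceries → 8.5% → $0.75
Total tax = $1.47 + $0.35 + $3.16 + $0.80 + $4.62 + $14.35 + $4.21 + $3.45 + $0.75 = $33.16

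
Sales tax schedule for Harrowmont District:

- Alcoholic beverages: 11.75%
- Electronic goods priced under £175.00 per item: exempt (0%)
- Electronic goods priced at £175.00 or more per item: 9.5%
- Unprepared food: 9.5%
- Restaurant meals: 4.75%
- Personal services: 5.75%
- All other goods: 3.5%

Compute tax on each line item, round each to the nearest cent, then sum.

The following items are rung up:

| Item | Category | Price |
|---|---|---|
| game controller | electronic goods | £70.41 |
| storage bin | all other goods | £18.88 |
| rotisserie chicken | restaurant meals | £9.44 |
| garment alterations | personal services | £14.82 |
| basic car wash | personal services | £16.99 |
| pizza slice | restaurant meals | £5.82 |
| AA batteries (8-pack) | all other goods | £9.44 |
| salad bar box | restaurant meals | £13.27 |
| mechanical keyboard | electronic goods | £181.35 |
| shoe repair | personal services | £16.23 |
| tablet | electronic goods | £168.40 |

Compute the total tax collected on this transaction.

£22.34

Game controller £70.41: electronic goods, under £175.00 → 0% → £0.00
Storage bin £18.88: all other goods → 3.5% → £0.66
Rotisserie chicken £9.44: restaurant meals → 4.75% → £0.45
Garment alterations £14.82: personal services → 5.75% → £0.85
Basic car wash £16.99: personal services → 5.75% → £0.98
Pizza slice £5.82: restaurant meals → 4.75% → £0.28
AA batteries (8-pack) £9.44: all other goods → 3.5% → £0.33
Salad bar box £13.27: restaurant meals → 4.75% → £0.63
Mechanical keyboard £181.35: electronic goods, £175.00 or more → 9.5% → £17.23
Shoe repair £16.23: personal services → 5.75% → £0.93
Tablet £168.40: electronic goods, under £175.00 → 0% → £0.00
Total tax = £0.66 + £0.45 + £0.85 + £0.98 + £0.28 + £0.33 + £0.63 + £17.23 + £0.93 = £22.34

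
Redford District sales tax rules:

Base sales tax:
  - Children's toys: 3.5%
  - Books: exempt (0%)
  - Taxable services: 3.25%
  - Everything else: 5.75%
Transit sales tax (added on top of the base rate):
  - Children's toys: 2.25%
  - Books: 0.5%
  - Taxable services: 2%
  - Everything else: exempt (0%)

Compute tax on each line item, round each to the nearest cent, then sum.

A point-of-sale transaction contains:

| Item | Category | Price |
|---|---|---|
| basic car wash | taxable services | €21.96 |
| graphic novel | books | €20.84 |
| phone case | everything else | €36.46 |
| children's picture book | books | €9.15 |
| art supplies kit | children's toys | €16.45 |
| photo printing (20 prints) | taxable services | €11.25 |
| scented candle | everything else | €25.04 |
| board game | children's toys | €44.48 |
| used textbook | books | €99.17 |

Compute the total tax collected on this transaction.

€9.44

Basic car wash €21.96: taxable services → 3.25% + 2% transit = 5.25% → €1.15
Graphic novel €20.84: books → 0% + 0.5% transit = 0.5% → €0.10
Phone case €36.46: everything else → 5.75% + 0% transit = 5.75% → €2.10
Children's picture book €9.15: books → 0% + 0.5% transit = 0.5% → €0.05
Art supplies kit €16.45: children's toys → 3.5% + 2.25% transit = 5.75% → €0.95
Photo printing (20 prints) €11.25: taxable services → 3.25% + 2% transit = 5.25% → €0.59
Scented candle €25.04: everything else → 5.75% + 0% transit = 5.75% → €1.44
Board game €44.48: children's toys → 3.5% + 2.25% transit = 5.75% → €2.56
Used textbook €99.17: books → 0% + 0.5% transit = 0.5% → €0.50
Total tax = €1.15 + €0.10 + €2.10 + €0.05 + €0.95 + €0.59 + €1.44 + €2.56 + €0.50 = €9.44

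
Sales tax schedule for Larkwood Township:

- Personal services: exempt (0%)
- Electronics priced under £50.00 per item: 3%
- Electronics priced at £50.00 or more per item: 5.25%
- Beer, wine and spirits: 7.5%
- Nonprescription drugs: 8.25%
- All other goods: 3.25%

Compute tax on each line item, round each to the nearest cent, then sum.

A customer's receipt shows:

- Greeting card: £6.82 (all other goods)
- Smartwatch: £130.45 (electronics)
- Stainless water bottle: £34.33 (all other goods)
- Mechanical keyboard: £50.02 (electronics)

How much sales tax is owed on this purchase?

£10.82

Greeting card £6.82: all other goods → 3.25% → £0.22
Smartwatch £130.45: electronics, £50.00 or more → 5.25% → £6.85
Stainless water bottle £34.33: all other goods → 3.25% → £1.12
Mechanical keyboard £50.02: electronics, £50.00 or more → 5.25% → £2.63
Total tax = £0.22 + £6.85 + £1.12 + £2.63 = £10.82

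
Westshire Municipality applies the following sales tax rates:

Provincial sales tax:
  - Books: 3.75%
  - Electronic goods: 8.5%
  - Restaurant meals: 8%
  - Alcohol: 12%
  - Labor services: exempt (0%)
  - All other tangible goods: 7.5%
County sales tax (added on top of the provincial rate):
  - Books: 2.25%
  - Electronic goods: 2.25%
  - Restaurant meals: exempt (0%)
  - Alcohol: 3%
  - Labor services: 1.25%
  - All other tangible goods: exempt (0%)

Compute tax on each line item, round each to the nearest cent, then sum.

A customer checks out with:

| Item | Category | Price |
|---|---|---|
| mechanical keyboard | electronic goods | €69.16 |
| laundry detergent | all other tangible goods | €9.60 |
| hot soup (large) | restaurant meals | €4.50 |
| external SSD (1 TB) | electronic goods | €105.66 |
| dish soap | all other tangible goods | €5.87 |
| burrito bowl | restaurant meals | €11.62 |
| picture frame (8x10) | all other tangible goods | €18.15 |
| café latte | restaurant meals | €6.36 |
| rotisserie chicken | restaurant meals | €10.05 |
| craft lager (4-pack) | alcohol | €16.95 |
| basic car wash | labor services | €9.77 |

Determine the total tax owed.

Mechanical keyboard €69.16: electronic goods → 8.5% + 2.25% county = 10.75% → €7.43
Laundry detergent €9.60: all other tangible goods → 7.5% + 0% county = 7.5% → €0.72
Hot soup (large) €4.50: restaurant meals → 8% + 0% county = 8% → €0.36
External SSD (1 TB) €105.66: electronic goods → 8.5% + 2.25% county = 10.75% → €11.36
Dish soap €5.87: all other tangible goods → 7.5% + 0% county = 7.5% → €0.44
Burrito bowl €11.62: restaurant meals → 8% + 0% county = 8% → €0.93
Picture frame (8x10) €18.15: all other tangible goods → 7.5% + 0% county = 7.5% → €1.36
Café latte €6.36: restaurant meals → 8% + 0% county = 8% → €0.51
Rotisserie chicken €10.05: restaurant meals → 8% + 0% county = 8% → €0.80
Craft lager (4-pack) €16.95: alcohol → 12% + 3% county = 15% → €2.54
Basic car wash €9.77: labor services → 0% + 1.25% county = 1.25% → €0.12
Total tax = €7.43 + €0.72 + €0.36 + €11.36 + €0.44 + €0.93 + €1.36 + €0.51 + €0.80 + €2.54 + €0.12 = €26.57

€26.57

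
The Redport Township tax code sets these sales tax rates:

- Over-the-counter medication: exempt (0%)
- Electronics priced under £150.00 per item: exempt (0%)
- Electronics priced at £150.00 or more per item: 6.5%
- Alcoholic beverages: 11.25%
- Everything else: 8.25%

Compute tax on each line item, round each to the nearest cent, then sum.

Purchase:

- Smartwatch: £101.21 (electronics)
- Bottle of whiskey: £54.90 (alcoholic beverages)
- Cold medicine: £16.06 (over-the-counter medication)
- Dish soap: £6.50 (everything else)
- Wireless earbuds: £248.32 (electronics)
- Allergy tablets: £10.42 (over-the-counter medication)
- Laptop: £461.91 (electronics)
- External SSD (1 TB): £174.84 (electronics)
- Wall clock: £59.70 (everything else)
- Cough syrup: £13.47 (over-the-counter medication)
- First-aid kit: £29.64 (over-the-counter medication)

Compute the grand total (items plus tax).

£1246.14

Smartwatch £101.21: electronics, under £150.00 → 0% → £0.00
Bottle of whiskey £54.90: alcoholic beverages → 11.25% → £6.18
Cold medicine £16.06: over-the-counter medication → 0% → £0.00
Dish soap £6.50: everything else → 8.25% → £0.54
Wireless earbuds £248.32: electronics, £150.00 or more → 6.5% → £16.14
Allergy tablets £10.42: over-the-counter medication → 0% → £0.00
Laptop £461.91: electronics, £150.00 or more → 6.5% → £30.02
External SSD (1 TB) £174.84: electronics, £150.00 or more → 6.5% → £11.36
Wall clock £59.70: everything else → 8.25% → £4.93
Cough syrup £13.47: over-the-counter medication → 0% → £0.00
First-aid kit £29.64: over-the-counter medication → 0% → £0.00
Subtotal = £1176.97; tax = £69.17; total due = £1246.14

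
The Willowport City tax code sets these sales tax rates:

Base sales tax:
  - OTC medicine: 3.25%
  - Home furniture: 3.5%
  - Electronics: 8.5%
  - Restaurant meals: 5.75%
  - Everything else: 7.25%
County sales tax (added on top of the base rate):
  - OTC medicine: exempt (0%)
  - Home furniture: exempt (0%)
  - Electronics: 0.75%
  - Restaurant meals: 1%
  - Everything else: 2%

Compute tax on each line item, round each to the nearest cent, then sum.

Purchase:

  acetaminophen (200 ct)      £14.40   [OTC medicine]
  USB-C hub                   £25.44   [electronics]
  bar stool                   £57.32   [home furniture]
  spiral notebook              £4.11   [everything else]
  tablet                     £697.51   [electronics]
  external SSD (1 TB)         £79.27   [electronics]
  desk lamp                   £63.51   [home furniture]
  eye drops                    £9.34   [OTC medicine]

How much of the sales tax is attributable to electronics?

USB-C hub £25.44: electronics → 8.5% + 0.75% county = 9.25% → £2.35
Tablet £697.51: electronics → 8.5% + 0.75% county = 9.25% → £64.52
External SSD (1 TB) £79.27: electronics → 8.5% + 0.75% county = 9.25% → £7.33
Tax on electronics = £2.35 + £64.52 + £7.33 = £74.20

£74.20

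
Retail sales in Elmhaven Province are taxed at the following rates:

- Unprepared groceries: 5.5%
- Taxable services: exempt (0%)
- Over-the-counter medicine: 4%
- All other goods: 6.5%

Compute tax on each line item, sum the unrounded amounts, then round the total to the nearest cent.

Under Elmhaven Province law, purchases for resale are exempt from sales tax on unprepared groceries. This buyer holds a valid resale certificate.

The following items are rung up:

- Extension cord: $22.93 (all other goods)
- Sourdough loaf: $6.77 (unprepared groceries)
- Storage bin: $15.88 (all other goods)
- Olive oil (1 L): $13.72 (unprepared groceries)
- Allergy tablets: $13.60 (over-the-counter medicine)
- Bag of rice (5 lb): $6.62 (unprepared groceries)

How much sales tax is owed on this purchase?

$3.07

Extension cord $22.93: all other goods → 6.5% → $1.49045
Sourdough loaf $6.77: unprepared groceries, buyer-exempt → 0% → $0.00
Storage bin $15.88: all other goods → 6.5% → $1.0322
Olive oil (1 L) $13.72: unprepared groceries, buyer-exempt → 0% → $0.00
Allergy tablets $13.60: over-the-counter medicine → 4% → $0.544
Bag of rice (5 lb) $6.62: unprepared groceries, buyer-exempt → 0% → $0.00
Unrounded tax sum = $3.06665 → $3.07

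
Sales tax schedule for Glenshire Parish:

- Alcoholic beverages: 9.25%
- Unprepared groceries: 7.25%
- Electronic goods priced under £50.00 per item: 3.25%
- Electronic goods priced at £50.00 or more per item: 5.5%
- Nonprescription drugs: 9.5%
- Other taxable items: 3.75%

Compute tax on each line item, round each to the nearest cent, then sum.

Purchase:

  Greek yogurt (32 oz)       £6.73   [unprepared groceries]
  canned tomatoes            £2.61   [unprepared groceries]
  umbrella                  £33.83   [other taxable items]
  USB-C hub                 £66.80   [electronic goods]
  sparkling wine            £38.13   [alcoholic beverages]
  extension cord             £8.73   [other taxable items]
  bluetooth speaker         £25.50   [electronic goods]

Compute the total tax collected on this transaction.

£10.31

Greek yogurt (32 oz) £6.73: unprepared groceries → 7.25% → £0.49
Canned tomatoes £2.61: unprepared groceries → 7.25% → £0.19
Umbrella £33.83: other taxable items → 3.75% → £1.27
USB-C hub £66.80: electronic goods, £50.00 or more → 5.5% → £3.67
Sparkling wine £38.13: alcoholic beverages → 9.25% → £3.53
Extension cord £8.73: other taxable items → 3.75% → £0.33
Bluetooth speaker £25.50: electronic goods, under £50.00 → 3.25% → £0.83
Total tax = £0.49 + £0.19 + £1.27 + £3.67 + £3.53 + £0.33 + £0.83 = £10.31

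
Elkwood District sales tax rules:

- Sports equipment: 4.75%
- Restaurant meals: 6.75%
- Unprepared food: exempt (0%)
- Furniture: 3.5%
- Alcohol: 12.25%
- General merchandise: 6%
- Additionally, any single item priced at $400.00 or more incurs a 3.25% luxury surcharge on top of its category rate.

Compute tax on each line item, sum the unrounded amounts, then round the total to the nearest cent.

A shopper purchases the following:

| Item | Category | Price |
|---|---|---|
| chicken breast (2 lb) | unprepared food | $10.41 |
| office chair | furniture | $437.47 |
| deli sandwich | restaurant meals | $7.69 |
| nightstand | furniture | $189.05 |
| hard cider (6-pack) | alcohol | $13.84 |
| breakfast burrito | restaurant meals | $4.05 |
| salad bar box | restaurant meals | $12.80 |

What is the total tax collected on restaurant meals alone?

Deli sandwich $7.69: restaurant meals → 6.75% → $0.519075
Breakfast burrito $4.05: restaurant meals → 6.75% → $0.273375
Salad bar box $12.80: restaurant meals → 6.75% → $0.864
Tax on restaurant meals: unrounded sum = $1.65645 → $1.66

$1.66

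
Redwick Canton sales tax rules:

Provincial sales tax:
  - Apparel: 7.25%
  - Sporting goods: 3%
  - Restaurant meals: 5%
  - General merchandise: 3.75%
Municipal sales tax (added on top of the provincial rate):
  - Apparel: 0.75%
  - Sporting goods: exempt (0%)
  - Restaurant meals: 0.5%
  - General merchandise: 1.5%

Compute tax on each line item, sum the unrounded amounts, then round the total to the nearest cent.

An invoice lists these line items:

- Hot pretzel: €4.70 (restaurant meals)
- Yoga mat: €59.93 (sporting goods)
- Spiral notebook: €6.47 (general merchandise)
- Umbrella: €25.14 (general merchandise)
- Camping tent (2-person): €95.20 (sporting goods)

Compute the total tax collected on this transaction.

Hot pretzel €4.70: restaurant meals → 5% + 0.5% municipal = 5.5% → €0.2585
Yoga mat €59.93: sporting goods → 3% + 0% municipal = 3% → €1.7979
Spiral notebook €6.47: general merchandise → 3.75% + 1.5% municipal = 5.25% → €0.339675
Umbrella €25.14: general merchandise → 3.75% + 1.5% municipal = 5.25% → €1.31985
Camping tent (2-person) €95.20: sporting goods → 3% + 0% municipal = 3% → €2.856
Unrounded tax sum = €6.571925 → €6.57

€6.57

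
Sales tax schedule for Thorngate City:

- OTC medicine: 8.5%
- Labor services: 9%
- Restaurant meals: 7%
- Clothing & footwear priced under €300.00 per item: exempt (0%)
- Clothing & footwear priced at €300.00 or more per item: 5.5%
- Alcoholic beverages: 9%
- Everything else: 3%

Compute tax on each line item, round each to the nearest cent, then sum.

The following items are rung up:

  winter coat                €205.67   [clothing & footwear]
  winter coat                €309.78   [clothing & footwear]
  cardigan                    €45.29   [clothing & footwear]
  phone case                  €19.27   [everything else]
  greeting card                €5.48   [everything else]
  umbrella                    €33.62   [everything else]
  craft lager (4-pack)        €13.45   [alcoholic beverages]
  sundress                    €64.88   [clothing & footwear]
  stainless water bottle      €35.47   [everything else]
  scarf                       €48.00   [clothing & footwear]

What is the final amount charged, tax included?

Winter coat €205.67: clothing & footwear, under €300.00 → 0% → €0.00
Winter coat €309.78: clothing & footwear, €300.00 or more → 5.5% → €17.04
Cardigan €45.29: clothing & footwear, under €300.00 → 0% → €0.00
Phone case €19.27: everything else → 3% → €0.58
Greeting card €5.48: everything else → 3% → €0.16
Umbrella €33.62: everything else → 3% → €1.01
Craft lager (4-pack) €13.45: alcoholic beverages → 9% → €1.21
Sundress €64.88: clothing & footwear, under €300.00 → 0% → €0.00
Stainless water bottle €35.47: everything else → 3% → €1.06
Scarf €48.00: clothing & footwear, under €300.00 → 0% → €0.00
Subtotal = €780.91; tax = €21.06; total due = €801.97

€801.97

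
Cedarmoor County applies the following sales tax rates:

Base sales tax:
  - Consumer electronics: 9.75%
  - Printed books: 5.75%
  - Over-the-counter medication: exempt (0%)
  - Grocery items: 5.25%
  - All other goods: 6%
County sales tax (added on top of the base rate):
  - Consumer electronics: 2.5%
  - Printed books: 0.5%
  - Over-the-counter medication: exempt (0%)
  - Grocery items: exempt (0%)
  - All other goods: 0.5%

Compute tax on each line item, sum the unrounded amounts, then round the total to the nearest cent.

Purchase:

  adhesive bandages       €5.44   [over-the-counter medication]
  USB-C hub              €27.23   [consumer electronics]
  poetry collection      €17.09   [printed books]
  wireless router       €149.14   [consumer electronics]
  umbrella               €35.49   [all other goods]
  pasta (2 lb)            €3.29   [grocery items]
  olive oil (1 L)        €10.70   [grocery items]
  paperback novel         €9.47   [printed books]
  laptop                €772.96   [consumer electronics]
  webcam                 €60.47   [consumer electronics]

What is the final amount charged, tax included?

Adhesive bandages €5.44: over-the-counter medication → 0% + 0% county = 0% → €0.00
USB-C hub €27.23: consumer electronics → 9.75% + 2.5% county = 12.25% → €3.335675
Poetry collection €17.09: printed books → 5.75% + 0.5% county = 6.25% → €1.068125
Wireless router €149.14: consumer electronics → 9.75% + 2.5% county = 12.25% → €18.26965
Umbrella €35.49: all other goods → 6% + 0.5% county = 6.5% → €2.30685
Pasta (2 lb) €3.29: grocery items → 5.25% + 0% county = 5.25% → €0.172725
Olive oil (1 L) €10.70: grocery items → 5.25% + 0% county = 5.25% → €0.56175
Paperback novel €9.47: printed books → 5.75% + 0.5% county = 6.25% → €0.591875
Laptop €772.96: consumer electronics → 9.75% + 2.5% county = 12.25% → €94.6876
Webcam €60.47: consumer electronics → 9.75% + 2.5% county = 12.25% → €7.407575
Subtotal = €1091.28; unrounded tax = €128.401825 → €128.40; total due = €1219.68

€1219.68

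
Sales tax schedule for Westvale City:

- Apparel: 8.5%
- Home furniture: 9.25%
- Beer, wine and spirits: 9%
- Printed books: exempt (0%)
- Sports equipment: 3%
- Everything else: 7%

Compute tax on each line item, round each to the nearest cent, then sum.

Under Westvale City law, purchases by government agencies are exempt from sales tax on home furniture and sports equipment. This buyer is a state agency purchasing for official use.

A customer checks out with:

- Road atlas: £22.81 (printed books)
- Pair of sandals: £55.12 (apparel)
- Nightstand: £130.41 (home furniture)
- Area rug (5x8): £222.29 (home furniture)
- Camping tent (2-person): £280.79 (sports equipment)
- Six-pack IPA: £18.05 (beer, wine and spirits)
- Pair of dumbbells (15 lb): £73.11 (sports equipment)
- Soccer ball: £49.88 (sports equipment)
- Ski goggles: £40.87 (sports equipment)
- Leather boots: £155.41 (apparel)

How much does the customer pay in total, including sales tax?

£1068.26

Road atlas £22.81: printed books → 0% → £0.00
Pair of sandals £55.12: apparel → 8.5% → £4.69
Nightstand £130.41: home furniture, buyer-exempt → 0% → £0.00
Area rug (5x8) £222.29: home furniture, buyer-exempt → 0% → £0.00
Camping tent (2-person) £280.79: sports equipment, buyer-exempt → 0% → £0.00
Six-pack IPA £18.05: beer, wine and spirits → 9% → £1.62
Pair of dumbbells (15 lb) £73.11: sports equipment, buyer-exempt → 0% → £0.00
Soccer ball £49.88: sports equipment, buyer-exempt → 0% → £0.00
Ski goggles £40.87: sports equipment, buyer-exempt → 0% → £0.00
Leather boots £155.41: apparel → 8.5% → £13.21
Subtotal = £1048.74; tax = £19.52; total due = £1068.26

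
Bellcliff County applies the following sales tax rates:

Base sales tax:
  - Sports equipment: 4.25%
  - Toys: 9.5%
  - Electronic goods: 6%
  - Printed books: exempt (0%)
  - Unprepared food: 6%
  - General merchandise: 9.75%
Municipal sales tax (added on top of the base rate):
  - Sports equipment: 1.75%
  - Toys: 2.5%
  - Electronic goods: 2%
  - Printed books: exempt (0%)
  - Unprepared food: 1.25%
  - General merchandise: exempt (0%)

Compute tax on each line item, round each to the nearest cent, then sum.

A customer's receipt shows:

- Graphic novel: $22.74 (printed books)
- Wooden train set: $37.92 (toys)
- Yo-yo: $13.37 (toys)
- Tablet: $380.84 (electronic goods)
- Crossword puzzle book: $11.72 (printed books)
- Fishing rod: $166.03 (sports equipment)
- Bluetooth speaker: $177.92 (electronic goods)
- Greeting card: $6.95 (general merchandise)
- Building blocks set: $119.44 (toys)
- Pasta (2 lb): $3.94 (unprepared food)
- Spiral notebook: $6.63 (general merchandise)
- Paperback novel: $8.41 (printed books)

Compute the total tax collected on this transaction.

$76.76

Graphic novel $22.74: printed books → 0% + 0% municipal = 0% → $0.00
Wooden train set $37.92: toys → 9.5% + 2.5% municipal = 12% → $4.55
Yo-yo $13.37: toys → 9.5% + 2.5% municipal = 12% → $1.60
Tablet $380.84: electronic goods → 6% + 2% municipal = 8% → $30.47
Crossword puzzle book $11.72: printed books → 0% + 0% municipal = 0% → $0.00
Fishing rod $166.03: sports equipment → 4.25% + 1.75% municipal = 6% → $9.96
Bluetooth speaker $177.92: electronic goods → 6% + 2% municipal = 8% → $14.23
Greeting card $6.95: general merchandise → 9.75% + 0% municipal = 9.75% → $0.68
Building blocks set $119.44: toys → 9.5% + 2.5% municipal = 12% → $14.33
Pasta (2 lb) $3.94: unprepared food → 6% + 1.25% municipal = 7.25% → $0.29
Spiral notebook $6.63: general merchandise → 9.75% + 0% municipal = 9.75% → $0.65
Paperback novel $8.41: printed books → 0% + 0% municipal = 0% → $0.00
Total tax = $4.55 + $1.60 + $30.47 + $9.96 + $14.23 + $0.68 + $14.33 + $0.29 + $0.65 = $76.76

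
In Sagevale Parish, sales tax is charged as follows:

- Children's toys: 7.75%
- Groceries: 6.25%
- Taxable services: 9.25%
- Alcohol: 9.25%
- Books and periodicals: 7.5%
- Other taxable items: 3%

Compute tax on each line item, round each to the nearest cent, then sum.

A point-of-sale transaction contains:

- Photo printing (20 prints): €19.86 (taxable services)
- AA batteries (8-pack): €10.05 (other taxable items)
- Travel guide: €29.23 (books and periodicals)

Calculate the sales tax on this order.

Photo printing (20 prints) €19.86: taxable services → 9.25% → €1.84
AA batteries (8-pack) €10.05: other taxable items → 3% → €0.30
Travel guide €29.23: books and periodicals → 7.5% → €2.19
Total tax = €1.84 + €0.30 + €2.19 = €4.33

€4.33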